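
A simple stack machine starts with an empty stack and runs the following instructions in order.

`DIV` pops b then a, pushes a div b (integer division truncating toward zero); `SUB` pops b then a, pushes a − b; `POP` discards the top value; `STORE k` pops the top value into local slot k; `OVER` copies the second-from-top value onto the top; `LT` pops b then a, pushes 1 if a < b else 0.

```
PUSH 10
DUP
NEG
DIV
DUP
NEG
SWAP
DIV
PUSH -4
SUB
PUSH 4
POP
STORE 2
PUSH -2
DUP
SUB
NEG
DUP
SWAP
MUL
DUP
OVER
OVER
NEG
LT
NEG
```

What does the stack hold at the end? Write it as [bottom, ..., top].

PUSH 10 -> [10]
DUP     -> [10, 10]
NEG     -> [10, -10]
DIV     -> [-1]
DUP     -> [-1, -1]
NEG     -> [-1, 1]
SWAP    -> [1, -1]
DIV     -> [-1]
PUSH -4 -> [-1, -4]
SUB     -> [3]
PUSH 4  -> [3, 4]
POP     -> [3]
STORE 2 -> []
PUSH -2 -> [-2]
DUP     -> [-2, -2]
SUB     -> [0]
NEG     -> [0]
DUP     -> [0, 0]
SWAP    -> [0, 0]
MUL     -> [0]
DUP     -> [0, 0]
OVER    -> [0, 0, 0]
OVER    -> [0, 0, 0, 0]
NEG     -> [0, 0, 0, 0]
LT      -> [0, 0, 0]
NEG     -> [0, 0, 0]

[0, 0, 0]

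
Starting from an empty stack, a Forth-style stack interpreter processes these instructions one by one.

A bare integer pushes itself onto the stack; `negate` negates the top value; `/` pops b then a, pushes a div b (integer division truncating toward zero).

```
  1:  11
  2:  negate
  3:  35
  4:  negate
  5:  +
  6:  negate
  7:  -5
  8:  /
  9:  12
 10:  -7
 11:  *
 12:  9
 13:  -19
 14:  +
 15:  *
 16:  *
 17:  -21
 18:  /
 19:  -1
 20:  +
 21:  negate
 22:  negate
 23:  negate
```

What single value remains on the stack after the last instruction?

11     -> 11
negate -> -11
35     -> -11 35
negate -> -11 -35
+      -> -46
negate -> 46
-5     -> 46 -5
/      -> -9
12     -> -9 12
-7     -> -9 12 -7
*      -> -9 -84
9      -> -9 -84 9
-19    -> -9 -84 9 -19
+      -> -9 -84 -10
*      -> -9 840
*      -> -7560
-21    -> -7560 -21
/      -> 360
-1     -> 360 -1
+      -> 359
negate -> -359
negate -> 359
negate -> -359

-359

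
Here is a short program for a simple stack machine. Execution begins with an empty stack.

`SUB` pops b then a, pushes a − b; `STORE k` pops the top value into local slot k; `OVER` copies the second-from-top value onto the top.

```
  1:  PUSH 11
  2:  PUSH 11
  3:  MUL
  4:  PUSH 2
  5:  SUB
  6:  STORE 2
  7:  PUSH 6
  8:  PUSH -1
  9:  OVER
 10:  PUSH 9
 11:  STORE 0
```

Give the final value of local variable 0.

PUSH 11 -> 11
PUSH 11 -> 11 11
MUL     -> 121
PUSH 2  -> 121 2
SUB     -> 119
STORE 2 -> (empty)
PUSH 6  -> 6
PUSH -1 -> 6 -1
OVER    -> 6 -1 6
PUSH 9  -> 6 -1 6 9
STORE 0 -> 6 -1 6

9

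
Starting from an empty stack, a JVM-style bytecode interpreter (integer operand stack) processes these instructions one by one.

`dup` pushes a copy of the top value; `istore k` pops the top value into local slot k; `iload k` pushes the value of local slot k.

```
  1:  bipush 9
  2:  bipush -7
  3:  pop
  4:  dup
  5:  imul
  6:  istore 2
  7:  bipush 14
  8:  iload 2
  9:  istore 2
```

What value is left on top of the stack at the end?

bipush 9  → 9
bipush -7 → 9 -7
pop       → 9
dup       → 9 9
imul      → 81
istore 2  → (empty)
bipush 14 → 14
iload 2   → 14 81
istore 2  → 14

14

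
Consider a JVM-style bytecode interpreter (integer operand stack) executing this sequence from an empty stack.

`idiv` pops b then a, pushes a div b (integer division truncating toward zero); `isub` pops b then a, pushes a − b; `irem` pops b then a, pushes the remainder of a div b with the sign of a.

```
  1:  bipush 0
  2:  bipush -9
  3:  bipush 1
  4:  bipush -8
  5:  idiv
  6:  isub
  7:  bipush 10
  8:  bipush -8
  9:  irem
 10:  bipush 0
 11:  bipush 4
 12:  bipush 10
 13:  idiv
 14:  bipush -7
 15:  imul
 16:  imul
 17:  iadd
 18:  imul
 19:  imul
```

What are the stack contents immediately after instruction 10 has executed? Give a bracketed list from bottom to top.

bipush 0  -> 0
bipush -9 -> 0 -9
bipush 1  -> 0 -9 1
bipush -8 -> 0 -9 1 -8
idiv      -> 0 -9 0
isub      -> 0 -9
bipush 10 -> 0 -9 10
bipush -8 -> 0 -9 10 -8
irem      -> 0 -9 2
bipush 0  -> 0 -9 2 0

[0, -9, 2, 0]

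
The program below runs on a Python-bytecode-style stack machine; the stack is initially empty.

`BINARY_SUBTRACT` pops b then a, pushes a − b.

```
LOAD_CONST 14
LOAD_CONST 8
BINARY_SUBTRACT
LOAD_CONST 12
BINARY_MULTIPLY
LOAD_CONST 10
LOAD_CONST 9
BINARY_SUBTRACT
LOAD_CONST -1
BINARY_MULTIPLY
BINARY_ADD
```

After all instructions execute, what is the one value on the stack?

LOAD_CONST 14   : [14]
LOAD_CONST 8    : [14, 8]
BINARY_SUBTRACT : [6]
LOAD_CONST 12   : [6, 12]
BINARY_MULTIPLY : [72]
LOAD_CONST 10   : [72, 10]
LOAD_CONST 9    : [72, 10, 9]
BINARY_SUBTRACT : [72, 1]
LOAD_CONST -1   : [72, 1, -1]
BINARY_MULTIPLY : [72, -1]
BINARY_ADD      : [71]

71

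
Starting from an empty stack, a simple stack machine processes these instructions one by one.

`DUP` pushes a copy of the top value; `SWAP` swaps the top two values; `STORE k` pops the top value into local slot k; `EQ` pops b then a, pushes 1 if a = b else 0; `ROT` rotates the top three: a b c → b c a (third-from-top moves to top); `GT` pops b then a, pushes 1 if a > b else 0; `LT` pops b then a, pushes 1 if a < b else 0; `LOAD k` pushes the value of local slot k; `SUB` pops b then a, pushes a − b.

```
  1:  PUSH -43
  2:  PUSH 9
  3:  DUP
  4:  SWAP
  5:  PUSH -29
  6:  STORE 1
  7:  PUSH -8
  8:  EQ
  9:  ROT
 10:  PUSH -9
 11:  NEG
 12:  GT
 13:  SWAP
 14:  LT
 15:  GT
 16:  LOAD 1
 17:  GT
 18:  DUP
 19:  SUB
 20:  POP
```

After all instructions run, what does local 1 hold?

-29

PUSH -43 → [-43]
PUSH 9   → [-43, 9]
DUP      → [-43, 9, 9]
SWAP     → [-43, 9, 9]
PUSH -29 → [-43, 9, 9, -29]
STORE 1  → [-43, 9, 9]
PUSH -8  → [-43, 9, 9, -8]
EQ       → [-43, 9, 0]
ROT      → [9, 0, -43]
PUSH -9  → [9, 0, -43, -9]
NEG      → [9, 0, -43, 9]
GT       → [9, 0, 0]
SWAP     → [9, 0, 0]
LT       → [9, 0]
GT       → [1]
LOAD 1   → [1, -29]
GT       → [1]
DUP      → [1, 1]
SUB      → [0]
POP      → []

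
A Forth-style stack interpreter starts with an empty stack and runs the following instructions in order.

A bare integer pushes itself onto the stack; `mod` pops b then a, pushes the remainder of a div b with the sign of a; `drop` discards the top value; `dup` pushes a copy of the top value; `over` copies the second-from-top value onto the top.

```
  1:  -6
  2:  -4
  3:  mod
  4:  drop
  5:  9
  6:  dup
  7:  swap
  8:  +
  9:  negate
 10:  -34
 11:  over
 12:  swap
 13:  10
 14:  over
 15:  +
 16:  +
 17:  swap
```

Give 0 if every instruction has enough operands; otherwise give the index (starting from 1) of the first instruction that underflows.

0

-6      -6
-4      -6 -4
mod     -2
drop    (empty)
9       9
dup     9 9
swap    9 9
+       18
negate  -18
-34     -18 -34
over    -18 -34 -18
swap    -18 -18 -34
10      -18 -18 -34 10
over    -18 -18 -34 10 -34
+       -18 -18 -34 -24
+       -18 -18 -58
swap    -18 -58 -18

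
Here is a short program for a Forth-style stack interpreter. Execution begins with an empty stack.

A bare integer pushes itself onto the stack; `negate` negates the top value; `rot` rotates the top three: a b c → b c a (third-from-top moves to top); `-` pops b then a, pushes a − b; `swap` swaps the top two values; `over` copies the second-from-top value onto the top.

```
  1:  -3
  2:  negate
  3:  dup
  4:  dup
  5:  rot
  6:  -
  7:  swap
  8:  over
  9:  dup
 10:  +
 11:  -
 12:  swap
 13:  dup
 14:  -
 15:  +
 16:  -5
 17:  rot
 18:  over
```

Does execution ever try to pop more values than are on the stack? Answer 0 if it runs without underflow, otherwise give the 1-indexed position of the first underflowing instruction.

17

-3     : -3
negate : 3
dup    : 3 3
dup    : 3 3 3
rot    : 3 3 3
-      : 3 0
swap   : 0 3
over   : 0 3 0
dup    : 0 3 0 0
+      : 0 3 0
-      : 0 3
swap   : 3 0
dup    : 3 0 0
-      : 3 0
+      : 3
-5     : 3 -5
rot  — needs 3 operands, stack has 2 → underflow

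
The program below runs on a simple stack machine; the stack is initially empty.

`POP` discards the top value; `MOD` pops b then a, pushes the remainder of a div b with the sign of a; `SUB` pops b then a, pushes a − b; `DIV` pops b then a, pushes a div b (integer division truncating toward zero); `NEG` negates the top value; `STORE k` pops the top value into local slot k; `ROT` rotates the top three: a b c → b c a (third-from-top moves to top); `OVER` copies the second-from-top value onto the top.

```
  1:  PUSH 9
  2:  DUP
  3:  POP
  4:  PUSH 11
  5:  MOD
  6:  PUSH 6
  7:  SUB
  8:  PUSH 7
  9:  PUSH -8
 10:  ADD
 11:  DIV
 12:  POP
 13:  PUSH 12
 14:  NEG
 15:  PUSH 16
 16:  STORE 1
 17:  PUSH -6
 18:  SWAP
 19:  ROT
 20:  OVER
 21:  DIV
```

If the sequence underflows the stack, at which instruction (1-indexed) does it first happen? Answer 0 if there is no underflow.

PUSH 9  -> 9
DUP     -> 9 9
POP     -> 9
PUSH 11 -> 9 11
MOD     -> 9
PUSH 6  -> 9 6
SUB     -> 3
PUSH 7  -> 3 7
PUSH -8 -> 3 7 -8
ADD     -> 3 -1
DIV     -> -3
POP     -> (empty)
PUSH 12 -> 12
NEG     -> -12
PUSH 16 -> -12 16
STORE 1 -> -12
PUSH -6 -> -12 -6
SWAP    -> -6 -12
ROT  — needs 3 operands, stack has 2 → underflow

19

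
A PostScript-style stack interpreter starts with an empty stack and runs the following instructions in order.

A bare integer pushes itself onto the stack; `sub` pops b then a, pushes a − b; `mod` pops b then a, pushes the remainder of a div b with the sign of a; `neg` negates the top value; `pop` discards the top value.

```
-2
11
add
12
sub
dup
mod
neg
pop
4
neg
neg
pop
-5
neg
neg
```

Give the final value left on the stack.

-2  -> [-2]
11  -> [-2, 11]
add -> [9]
12  -> [9, 12]
sub -> [-3]
dup -> [-3, -3]
mod -> [0]
neg -> [0]
pop -> []
4   -> [4]
neg -> [-4]
neg -> [4]
pop -> []
-5  -> [-5]
neg -> [5]
neg -> [-5]

-5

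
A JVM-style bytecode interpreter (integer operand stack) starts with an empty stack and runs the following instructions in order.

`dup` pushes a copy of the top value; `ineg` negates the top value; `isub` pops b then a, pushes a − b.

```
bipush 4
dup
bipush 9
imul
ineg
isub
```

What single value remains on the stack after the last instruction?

40

bipush 4 → 4
dup      → 4 4
bipush 9 → 4 4 9
imul     → 4 36
ineg     → 4 -36
isub     → 40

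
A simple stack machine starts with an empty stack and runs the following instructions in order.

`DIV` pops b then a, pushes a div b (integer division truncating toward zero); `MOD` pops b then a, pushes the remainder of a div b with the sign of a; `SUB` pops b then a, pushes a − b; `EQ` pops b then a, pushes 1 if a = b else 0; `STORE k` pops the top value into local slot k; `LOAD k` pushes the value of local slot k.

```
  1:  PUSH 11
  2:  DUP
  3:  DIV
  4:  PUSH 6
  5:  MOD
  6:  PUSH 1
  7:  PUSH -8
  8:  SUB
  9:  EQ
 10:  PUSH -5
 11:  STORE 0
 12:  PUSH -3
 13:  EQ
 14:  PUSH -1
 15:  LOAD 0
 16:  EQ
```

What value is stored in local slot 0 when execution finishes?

-5

PUSH 11 : [11]
DUP     : [11, 11]
DIV     : [1]
PUSH 6  : [1, 6]
MOD     : [1]
PUSH 1  : [1, 1]
PUSH -8 : [1, 1, -8]
SUB     : [1, 9]
EQ      : [0]
PUSH -5 : [0, -5]
STORE 0 : [0]
PUSH -3 : [0, -3]
EQ      : [0]
PUSH -1 : [0, -1]
LOAD 0  : [0, -1, -5]
EQ      : [0, 0]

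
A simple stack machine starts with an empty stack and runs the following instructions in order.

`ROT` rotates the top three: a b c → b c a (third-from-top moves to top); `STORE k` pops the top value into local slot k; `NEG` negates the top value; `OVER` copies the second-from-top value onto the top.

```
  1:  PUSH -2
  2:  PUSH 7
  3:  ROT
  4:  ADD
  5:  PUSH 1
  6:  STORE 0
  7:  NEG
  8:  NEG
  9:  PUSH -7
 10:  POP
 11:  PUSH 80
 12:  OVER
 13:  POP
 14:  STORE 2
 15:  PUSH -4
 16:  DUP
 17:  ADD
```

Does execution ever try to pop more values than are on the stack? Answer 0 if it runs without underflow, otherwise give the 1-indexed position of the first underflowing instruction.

3

PUSH -2 -> -2
PUSH 7  -> -2 7
ROT  — needs 3 operands, stack has 2 → underflow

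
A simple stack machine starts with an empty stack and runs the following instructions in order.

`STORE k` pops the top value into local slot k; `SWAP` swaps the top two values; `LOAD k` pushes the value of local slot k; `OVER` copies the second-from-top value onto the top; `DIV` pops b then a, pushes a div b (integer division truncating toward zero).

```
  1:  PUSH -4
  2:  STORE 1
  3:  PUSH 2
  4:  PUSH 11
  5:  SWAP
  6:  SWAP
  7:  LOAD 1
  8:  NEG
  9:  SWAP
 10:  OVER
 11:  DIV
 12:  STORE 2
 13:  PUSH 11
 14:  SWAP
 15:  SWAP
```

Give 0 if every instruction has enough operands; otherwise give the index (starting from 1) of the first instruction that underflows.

PUSH -4 -> [-4]
STORE 1 -> []
PUSH 2  -> [2]
PUSH 11 -> [2, 11]
SWAP    -> [11, 2]
SWAP    -> [2, 11]
LOAD 1  -> [2, 11, -4]
NEG     -> [2, 11, 4]
SWAP    -> [2, 4, 11]
OVER    -> [2, 4, 11, 4]
DIV     -> [2, 4, 2]
STORE 2 -> [2, 4]
PUSH 11 -> [2, 4, 11]
SWAP    -> [2, 11, 4]
SWAP    -> [2, 4, 11]

0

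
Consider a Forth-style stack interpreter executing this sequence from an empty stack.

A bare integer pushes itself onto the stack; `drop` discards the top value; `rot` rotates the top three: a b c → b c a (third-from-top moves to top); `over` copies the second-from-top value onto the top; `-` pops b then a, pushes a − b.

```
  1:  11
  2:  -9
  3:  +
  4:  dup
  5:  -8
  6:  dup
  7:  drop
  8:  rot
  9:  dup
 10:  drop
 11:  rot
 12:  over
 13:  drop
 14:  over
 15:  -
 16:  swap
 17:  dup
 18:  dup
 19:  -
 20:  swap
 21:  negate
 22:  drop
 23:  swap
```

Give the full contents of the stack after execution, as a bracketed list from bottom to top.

[-8, 0, 0]

11     -> [11]
-9     -> [11, -9]
+      -> [2]
dup    -> [2, 2]
-8     -> [2, 2, -8]
dup    -> [2, 2, -8, -8]
drop   -> [2, 2, -8]
rot    -> [2, -8, 2]
dup    -> [2, -8, 2, 2]
drop   -> [2, -8, 2]
rot    -> [-8, 2, 2]
over   -> [-8, 2, 2, 2]
drop   -> [-8, 2, 2]
over   -> [-8, 2, 2, 2]
-      -> [-8, 2, 0]
swap   -> [-8, 0, 2]
dup    -> [-8, 0, 2, 2]
dup    -> [-8, 0, 2, 2, 2]
-      -> [-8, 0, 2, 0]
swap   -> [-8, 0, 0, 2]
negate -> [-8, 0, 0, -2]
drop   -> [-8, 0, 0]
swap   -> [-8, 0, 0]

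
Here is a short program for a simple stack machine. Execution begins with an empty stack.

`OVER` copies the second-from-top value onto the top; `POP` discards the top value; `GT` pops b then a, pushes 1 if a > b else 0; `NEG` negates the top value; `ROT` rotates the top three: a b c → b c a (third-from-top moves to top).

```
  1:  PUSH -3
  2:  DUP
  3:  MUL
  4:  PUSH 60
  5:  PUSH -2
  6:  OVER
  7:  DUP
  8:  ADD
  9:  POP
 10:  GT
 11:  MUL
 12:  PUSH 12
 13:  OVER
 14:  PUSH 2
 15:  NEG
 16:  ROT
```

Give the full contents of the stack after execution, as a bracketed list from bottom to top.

[9, 9, -2, 12]

PUSH -3  [-3]
DUP      [-3, -3]
MUL      [9]
PUSH 60  [9, 60]
PUSH -2  [9, 60, -2]
OVER     [9, 60, -2, 60]
DUP      [9, 60, -2, 60, 60]
ADD      [9, 60, -2, 120]
POP      [9, 60, -2]
GT       [9, 1]
MUL      [9]
PUSH 12  [9, 12]
OVER     [9, 12, 9]
PUSH 2   [9, 12, 9, 2]
NEG      [9, 12, 9, -2]
ROT      [9, 9, -2, 12]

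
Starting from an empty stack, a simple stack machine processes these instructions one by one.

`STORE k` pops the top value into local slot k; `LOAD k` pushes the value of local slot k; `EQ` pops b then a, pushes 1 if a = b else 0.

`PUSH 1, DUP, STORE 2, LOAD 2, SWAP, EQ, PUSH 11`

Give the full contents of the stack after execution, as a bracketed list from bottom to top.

PUSH 1  -> [1]
DUP     -> [1, 1]
STORE 2 -> [1]
LOAD 2  -> [1, 1]
SWAP    -> [1, 1]
EQ      -> [1]
PUSH 11 -> [1, 11]

[1, 11]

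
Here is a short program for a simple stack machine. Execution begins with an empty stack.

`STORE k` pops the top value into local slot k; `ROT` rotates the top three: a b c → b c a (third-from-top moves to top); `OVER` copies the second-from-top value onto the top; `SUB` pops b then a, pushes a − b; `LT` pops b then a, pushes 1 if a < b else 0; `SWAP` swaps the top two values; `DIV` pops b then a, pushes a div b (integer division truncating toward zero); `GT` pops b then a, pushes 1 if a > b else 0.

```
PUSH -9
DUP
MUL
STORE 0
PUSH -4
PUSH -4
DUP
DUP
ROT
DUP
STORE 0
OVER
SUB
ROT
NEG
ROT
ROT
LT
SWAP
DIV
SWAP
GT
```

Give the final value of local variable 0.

PUSH -9  [-9]
DUP      [-9, -9]
MUL      [81]
STORE 0  []
PUSH -4  [-4]
PUSH -4  [-4, -4]
DUP      [-4, -4, -4]
DUP      [-4, -4, -4, -4]
ROT      [-4, -4, -4, -4]
DUP      [-4, -4, -4, -4, -4]
STORE 0  [-4, -4, -4, -4]
OVER     [-4, -4, -4, -4, -4]
SUB      [-4, -4, -4, 0]
ROT      [-4, -4, 0, -4]
NEG      [-4, -4, 0, 4]
ROT      [-4, 0, 4, -4]
ROT      [-4, 4, -4, 0]
LT       [-4, 4, 1]
SWAP     [-4, 1, 4]
DIV      [-4, 0]
SWAP     [0, -4]
GT       [1]

-4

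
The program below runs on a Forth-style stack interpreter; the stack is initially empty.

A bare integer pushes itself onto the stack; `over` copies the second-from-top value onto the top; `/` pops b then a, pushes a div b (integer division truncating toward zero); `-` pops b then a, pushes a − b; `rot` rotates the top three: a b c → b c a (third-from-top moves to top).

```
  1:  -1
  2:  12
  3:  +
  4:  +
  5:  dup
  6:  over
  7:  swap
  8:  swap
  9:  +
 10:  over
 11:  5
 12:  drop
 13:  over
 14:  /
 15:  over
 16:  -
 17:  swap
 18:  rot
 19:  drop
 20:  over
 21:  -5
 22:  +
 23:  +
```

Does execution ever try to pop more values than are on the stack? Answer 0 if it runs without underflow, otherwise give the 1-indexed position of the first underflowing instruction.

4

-1 -> -1
12 -> -1 12
+  -> 11
+  — needs 2 operands, stack has 1 → underflow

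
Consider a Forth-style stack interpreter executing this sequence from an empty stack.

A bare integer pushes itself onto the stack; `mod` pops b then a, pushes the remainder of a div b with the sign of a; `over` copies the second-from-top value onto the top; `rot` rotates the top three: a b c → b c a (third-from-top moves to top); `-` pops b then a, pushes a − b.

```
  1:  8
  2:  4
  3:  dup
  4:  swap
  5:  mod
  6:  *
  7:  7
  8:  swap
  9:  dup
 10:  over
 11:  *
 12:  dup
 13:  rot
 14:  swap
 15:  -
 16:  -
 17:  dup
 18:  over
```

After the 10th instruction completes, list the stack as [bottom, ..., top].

[7, 0, 0, 0]

8    → [8]
4    → [8, 4]
dup  → [8, 4, 4]
swap → [8, 4, 4]
mod  → [8, 0]
*    → [0]
7    → [0, 7]
swap → [7, 0]
dup  → [7, 0, 0]
over → [7, 0, 0, 0]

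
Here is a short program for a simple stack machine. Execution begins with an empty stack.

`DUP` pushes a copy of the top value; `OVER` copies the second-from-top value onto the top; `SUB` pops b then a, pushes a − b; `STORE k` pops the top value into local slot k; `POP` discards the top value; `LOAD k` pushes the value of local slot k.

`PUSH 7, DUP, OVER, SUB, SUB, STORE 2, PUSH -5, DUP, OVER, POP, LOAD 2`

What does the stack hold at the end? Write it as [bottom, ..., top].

[-5, -5, 7]

PUSH 7  : [7]
DUP     : [7, 7]
OVER    : [7, 7, 7]
SUB     : [7, 0]
SUB     : [7]
STORE 2 : []
PUSH -5 : [-5]
DUP     : [-5, -5]
OVER    : [-5, -5, -5]
POP     : [-5, -5]
LOAD 2  : [-5, -5, 7]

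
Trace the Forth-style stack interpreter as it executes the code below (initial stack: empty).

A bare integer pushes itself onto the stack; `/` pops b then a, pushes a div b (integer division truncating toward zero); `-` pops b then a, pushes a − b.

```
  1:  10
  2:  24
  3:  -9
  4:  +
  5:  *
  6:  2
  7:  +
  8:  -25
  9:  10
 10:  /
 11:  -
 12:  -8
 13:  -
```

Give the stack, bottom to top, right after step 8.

10  → 10
24  → 10 24
-9  → 10 24 -9
+   → 10 15
*   → 150
2   → 150 2
+   → 152
-25 → 152 -25

[152, -25]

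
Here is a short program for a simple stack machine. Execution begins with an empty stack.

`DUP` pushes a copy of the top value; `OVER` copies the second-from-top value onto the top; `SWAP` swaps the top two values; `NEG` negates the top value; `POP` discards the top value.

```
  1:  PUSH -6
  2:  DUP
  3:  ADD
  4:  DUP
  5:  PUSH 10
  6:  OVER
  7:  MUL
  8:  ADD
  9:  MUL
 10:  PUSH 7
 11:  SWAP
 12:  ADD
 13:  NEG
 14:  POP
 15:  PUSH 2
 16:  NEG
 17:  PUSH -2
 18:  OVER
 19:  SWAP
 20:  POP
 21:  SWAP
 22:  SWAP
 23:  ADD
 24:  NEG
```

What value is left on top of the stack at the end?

PUSH -6 -> [-6]
DUP     -> [-6, -6]
ADD     -> [-12]
DUP     -> [-12, -12]
PUSH 10 -> [-12, -12, 10]
OVER    -> [-12, -12, 10, -12]
MUL     -> [-12, -12, -120]
ADD     -> [-12, -132]
MUL     -> [1584]
PUSH 7  -> [1584, 7]
SWAP    -> [7, 1584]
ADD     -> [1591]
NEG     -> [-1591]
POP     -> []
PUSH 2  -> [2]
NEG     -> [-2]
PUSH -2 -> [-2, -2]
OVER    -> [-2, -2, -2]
SWAP    -> [-2, -2, -2]
POP     -> [-2, -2]
SWAP    -> [-2, -2]
SWAP    -> [-2, -2]
ADD     -> [-4]
NEG     -> [4]

4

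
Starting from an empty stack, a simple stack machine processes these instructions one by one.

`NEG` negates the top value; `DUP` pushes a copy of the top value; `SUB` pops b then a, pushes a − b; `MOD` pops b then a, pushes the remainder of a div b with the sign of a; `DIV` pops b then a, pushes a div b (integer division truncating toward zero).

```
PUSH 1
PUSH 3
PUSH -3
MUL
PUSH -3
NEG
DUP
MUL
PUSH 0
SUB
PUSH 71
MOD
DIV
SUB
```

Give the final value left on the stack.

PUSH 1  : 1
PUSH 3  : 1 3
PUSH -3 : 1 3 -3
MUL     : 1 -9
PUSH -3 : 1 -9 -3
NEG     : 1 -9 3
DUP     : 1 -9 3 3
MUL     : 1 -9 9
PUSH 0  : 1 -9 9 0
SUB     : 1 -9 9
PUSH 71 : 1 -9 9 71
MOD     : 1 -9 9
DIV     : 1 -1
SUB     : 2

2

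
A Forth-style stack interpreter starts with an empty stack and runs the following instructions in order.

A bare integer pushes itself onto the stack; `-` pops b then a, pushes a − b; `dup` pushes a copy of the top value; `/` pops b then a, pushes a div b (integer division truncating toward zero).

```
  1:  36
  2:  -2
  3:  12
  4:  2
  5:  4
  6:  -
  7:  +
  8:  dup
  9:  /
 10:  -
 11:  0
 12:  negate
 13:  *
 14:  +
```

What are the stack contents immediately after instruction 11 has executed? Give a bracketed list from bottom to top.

36   36
-2   36 -2
12   36 -2 12
2    36 -2 12 2
4    36 -2 12 2 4
-    36 -2 12 -2
+    36 -2 10
dup  36 -2 10 10
/    36 -2 1
-    36 -3
0    36 -3 0

[36, -3, 0]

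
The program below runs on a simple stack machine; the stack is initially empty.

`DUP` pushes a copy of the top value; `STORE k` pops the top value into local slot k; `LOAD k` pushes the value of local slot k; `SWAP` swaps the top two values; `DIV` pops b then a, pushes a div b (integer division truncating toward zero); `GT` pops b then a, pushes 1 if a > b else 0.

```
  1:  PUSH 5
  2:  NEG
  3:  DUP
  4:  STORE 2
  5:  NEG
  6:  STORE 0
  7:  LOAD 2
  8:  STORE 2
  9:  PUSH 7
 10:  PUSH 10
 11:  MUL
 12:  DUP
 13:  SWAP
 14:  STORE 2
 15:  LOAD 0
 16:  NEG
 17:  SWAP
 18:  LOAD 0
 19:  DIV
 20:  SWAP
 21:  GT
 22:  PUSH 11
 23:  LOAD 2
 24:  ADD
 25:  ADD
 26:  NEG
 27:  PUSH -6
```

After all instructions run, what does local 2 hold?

70

PUSH 5  → [5]
NEG     → [-5]
DUP     → [-5, -5]
STORE 2 → [-5]
NEG     → [5]
STORE 0 → []
LOAD 2  → [-5]
STORE 2 → []
PUSH 7  → [7]
PUSH 10 → [7, 10]
MUL     → [70]
DUP     → [70, 70]
SWAP    → [70, 70]
STORE 2 → [70]
LOAD 0  → [70, 5]
NEG     → [70, -5]
SWAP    → [-5, 70]
LOAD 0  → [-5, 70, 5]
DIV     → [-5, 14]
SWAP    → [14, -5]
GT      → [1]
PUSH 11 → [1, 11]
LOAD 2  → [1, 11, 70]
ADD     → [1, 81]
ADD     → [82]
NEG     → [-82]
PUSH -6 → [-82, -6]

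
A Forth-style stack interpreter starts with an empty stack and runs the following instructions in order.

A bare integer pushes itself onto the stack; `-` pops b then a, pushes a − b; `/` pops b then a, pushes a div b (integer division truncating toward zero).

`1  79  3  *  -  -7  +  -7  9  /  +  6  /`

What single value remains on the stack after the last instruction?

1   1
79  1 79
3   1 79 3
*   1 237
-   -236
-7  -236 -7
+   -243
-7  -243 -7
9   -243 -7 9
/   -243 0
+   -243
6   -243 6
/   -40

-40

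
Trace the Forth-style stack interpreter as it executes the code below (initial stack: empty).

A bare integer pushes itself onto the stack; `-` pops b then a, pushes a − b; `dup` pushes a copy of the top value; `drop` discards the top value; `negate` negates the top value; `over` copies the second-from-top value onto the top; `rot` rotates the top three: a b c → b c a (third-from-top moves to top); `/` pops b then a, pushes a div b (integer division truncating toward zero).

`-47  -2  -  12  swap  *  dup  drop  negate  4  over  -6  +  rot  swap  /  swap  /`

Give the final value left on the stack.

-47     -47
-2      -47 -2
-       -45
12      -45 12
swap    12 -45
*       -540
dup     -540 -540
drop    -540
negate  540
4       540 4
over    540 4 540
-6      540 4 540 -6
+       540 4 534
rot     4 534 540
swap    4 540 534
/       4 1
swap    1 4
/       0

0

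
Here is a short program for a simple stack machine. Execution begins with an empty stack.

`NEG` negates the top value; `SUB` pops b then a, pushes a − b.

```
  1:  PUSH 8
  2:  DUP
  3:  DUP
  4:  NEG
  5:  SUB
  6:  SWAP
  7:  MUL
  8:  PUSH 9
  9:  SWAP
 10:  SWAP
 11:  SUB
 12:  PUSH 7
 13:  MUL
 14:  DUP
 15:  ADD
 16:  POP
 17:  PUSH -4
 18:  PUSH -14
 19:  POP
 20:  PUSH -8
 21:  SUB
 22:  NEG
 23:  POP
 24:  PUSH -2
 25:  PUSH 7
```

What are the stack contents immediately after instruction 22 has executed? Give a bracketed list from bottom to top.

PUSH 8   → [8]
DUP      → [8, 8]
DUP      → [8, 8, 8]
NEG      → [8, 8, -8]
SUB      → [8, 16]
SWAP     → [16, 8]
MUL      → [128]
PUSH 9   → [128, 9]
SWAP     → [9, 128]
SWAP     → [128, 9]
SUB      → [119]
PUSH 7   → [119, 7]
MUL      → [833]
DUP      → [833, 833]
ADD      → [1666]
POP      → []
PUSH -4  → [-4]
PUSH -14 → [-4, -14]
POP      → [-4]
PUSH -8  → [-4, -8]
SUB      → [4]
NEG      → [-4]

[-4]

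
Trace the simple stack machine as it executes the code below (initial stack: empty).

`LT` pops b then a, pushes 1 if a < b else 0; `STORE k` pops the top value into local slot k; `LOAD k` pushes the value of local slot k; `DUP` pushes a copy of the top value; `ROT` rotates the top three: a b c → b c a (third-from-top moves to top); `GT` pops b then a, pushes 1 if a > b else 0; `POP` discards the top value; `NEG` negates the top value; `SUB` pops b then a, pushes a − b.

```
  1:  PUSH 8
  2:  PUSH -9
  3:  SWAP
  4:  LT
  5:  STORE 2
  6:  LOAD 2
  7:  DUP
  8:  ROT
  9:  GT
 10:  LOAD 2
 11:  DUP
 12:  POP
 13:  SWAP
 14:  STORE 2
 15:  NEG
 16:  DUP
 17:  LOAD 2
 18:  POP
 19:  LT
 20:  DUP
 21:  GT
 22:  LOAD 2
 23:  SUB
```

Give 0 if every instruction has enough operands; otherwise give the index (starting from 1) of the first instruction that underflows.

8

PUSH 8  → 8
PUSH -9 → 8 -9
SWAP    → -9 8
LT      → 1
STORE 2 → (empty)
LOAD 2  → 1
DUP     → 1 1
ROT  — needs 3 operands, stack has 2 → underflow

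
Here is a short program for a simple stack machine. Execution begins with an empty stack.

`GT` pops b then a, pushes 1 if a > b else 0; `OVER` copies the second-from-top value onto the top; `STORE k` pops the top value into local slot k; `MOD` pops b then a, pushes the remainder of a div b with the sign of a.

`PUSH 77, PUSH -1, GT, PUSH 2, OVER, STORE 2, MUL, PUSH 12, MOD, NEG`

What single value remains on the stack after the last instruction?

PUSH 77 -> 77
PUSH -1 -> 77 -1
GT      -> 1
PUSH 2  -> 1 2
OVER    -> 1 2 1
STORE 2 -> 1 2
MUL     -> 2
PUSH 12 -> 2 12
MOD     -> 2
NEG     -> -2

-2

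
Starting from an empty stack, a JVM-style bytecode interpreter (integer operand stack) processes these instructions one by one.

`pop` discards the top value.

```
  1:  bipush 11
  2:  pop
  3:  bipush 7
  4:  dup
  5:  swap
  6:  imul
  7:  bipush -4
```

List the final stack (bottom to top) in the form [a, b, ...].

[49, -4]

bipush 11 -> 11
pop       -> (empty)
bipush 7  -> 7
dup       -> 7 7
swap      -> 7 7
imul      -> 49
bipush -4 -> 49 -4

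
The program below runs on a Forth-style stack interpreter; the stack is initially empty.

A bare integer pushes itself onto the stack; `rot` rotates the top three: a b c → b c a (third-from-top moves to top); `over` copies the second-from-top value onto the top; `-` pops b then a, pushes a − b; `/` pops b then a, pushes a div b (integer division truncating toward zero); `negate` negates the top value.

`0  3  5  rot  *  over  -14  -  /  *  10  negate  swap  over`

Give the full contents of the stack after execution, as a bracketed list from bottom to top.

[-10, 0, -10]

0      -> [0]
3      -> [0, 3]
5      -> [0, 3, 5]
rot    -> [3, 5, 0]
*      -> [3, 0]
over   -> [3, 0, 3]
-14    -> [3, 0, 3, -14]
-      -> [3, 0, 17]
/      -> [3, 0]
*      -> [0]
10     -> [0, 10]
negate -> [0, -10]
swap   -> [-10, 0]
over   -> [-10, 0, -10]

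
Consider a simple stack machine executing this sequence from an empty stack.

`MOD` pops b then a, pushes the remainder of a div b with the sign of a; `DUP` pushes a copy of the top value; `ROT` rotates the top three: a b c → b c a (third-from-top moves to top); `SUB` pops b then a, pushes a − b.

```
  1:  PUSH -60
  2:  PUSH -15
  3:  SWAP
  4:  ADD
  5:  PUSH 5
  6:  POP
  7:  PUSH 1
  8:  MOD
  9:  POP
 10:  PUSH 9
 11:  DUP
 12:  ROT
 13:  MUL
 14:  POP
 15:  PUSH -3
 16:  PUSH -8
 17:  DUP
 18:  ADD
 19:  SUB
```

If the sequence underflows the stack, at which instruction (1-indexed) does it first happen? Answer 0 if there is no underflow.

12

PUSH -60 -> -60
PUSH -15 -> -60 -15
SWAP     -> -15 -60
ADD      -> -75
PUSH 5   -> -75 5
POP      -> -75
PUSH 1   -> -75 1
MOD      -> 0
POP      -> (empty)
PUSH 9   -> 9
DUP      -> 9 9
ROT  — needs 3 operands, stack has 2 → underflow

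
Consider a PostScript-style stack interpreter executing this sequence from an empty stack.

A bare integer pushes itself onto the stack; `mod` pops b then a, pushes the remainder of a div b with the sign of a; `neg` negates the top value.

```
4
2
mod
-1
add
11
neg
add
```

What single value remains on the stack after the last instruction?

4   -> 4
2   -> 4 2
mod -> 0
-1  -> 0 -1
add -> -1
11  -> -1 11
neg -> -1 -11
add -> -12

-12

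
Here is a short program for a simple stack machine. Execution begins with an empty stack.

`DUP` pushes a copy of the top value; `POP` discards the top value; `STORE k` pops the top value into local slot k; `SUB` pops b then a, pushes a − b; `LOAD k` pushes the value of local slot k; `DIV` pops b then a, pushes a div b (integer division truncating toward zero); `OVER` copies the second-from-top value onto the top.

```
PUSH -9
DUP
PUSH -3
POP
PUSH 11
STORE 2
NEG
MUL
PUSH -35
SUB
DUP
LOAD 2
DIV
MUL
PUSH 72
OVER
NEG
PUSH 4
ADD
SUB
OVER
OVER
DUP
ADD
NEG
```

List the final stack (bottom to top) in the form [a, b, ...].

PUSH -9  -> [-9]
DUP      -> [-9, -9]
PUSH -3  -> [-9, -9, -3]
POP      -> [-9, -9]
PUSH 11  -> [-9, -9, 11]
STORE 2  -> [-9, -9]
NEG      -> [-9, 9]
MUL      -> [-81]
PUSH -35 -> [-81, -35]
SUB      -> [-46]
DUP      -> [-46, -46]
LOAD 2   -> [-46, -46, 11]
DIV      -> [-46, -4]
MUL      -> [184]
PUSH 72  -> [184, 72]
OVER     -> [184, 72, 184]
NEG      -> [184, 72, -184]
PUSH 4   -> [184, 72, -184, 4]
ADD      -> [184, 72, -180]
SUB      -> [184, 252]
OVER     -> [184, 252, 184]
OVER     -> [184, 252, 184, 252]
DUP      -> [184, 252, 184, 252, 252]
ADD      -> [184, 252, 184, 504]
NEG      -> [184, 252, 184, -504]

[184, 252, 184, -504]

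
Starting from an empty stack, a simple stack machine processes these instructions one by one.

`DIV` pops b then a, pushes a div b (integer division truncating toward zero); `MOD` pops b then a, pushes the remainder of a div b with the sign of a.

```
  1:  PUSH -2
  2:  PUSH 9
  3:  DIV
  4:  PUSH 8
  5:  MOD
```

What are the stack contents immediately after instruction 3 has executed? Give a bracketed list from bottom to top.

[0]

PUSH -2 -> [-2]
PUSH 9  -> [-2, 9]
DIV     -> [0]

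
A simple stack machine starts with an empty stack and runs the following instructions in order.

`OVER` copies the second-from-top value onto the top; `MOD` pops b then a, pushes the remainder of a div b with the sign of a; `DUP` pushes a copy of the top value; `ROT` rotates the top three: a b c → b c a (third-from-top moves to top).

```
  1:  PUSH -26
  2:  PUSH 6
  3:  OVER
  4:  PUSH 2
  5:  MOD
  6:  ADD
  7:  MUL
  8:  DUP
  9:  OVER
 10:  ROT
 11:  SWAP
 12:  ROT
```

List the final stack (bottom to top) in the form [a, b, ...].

[-156, -156, -156]

PUSH -26 → -26
PUSH 6   → -26 6
OVER     → -26 6 -26
PUSH 2   → -26 6 -26 2
MOD      → -26 6 0
ADD      → -26 6
MUL      → -156
DUP      → -156 -156
OVER     → -156 -156 -156
ROT      → -156 -156 -156
SWAP     → -156 -156 -156
ROT      → -156 -156 -156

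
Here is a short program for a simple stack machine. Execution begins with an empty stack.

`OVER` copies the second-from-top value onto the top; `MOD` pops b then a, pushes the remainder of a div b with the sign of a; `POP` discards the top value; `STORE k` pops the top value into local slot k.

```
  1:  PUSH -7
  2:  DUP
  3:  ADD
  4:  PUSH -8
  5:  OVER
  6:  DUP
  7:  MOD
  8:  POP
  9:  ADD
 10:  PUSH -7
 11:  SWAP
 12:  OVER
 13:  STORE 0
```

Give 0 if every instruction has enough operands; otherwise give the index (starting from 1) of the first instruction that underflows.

0

PUSH -7  -7
DUP      -7 -7
ADD      -14
PUSH -8  -14 -8
OVER     -14 -8 -14
DUP      -14 -8 -14 -14
MOD      -14 -8 0
POP      -14 -8
ADD      -22
PUSH -7  -22 -7
SWAP     -7 -22
OVER     -7 -22 -7
STORE 0  -7 -22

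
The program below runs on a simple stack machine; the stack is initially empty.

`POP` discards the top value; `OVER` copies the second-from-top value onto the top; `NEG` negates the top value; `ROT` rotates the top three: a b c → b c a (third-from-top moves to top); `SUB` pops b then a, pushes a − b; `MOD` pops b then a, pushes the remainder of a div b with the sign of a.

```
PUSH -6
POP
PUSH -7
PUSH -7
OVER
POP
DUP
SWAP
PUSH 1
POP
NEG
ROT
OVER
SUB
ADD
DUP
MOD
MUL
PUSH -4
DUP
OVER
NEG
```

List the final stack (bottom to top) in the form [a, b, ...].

[0, -4, -4, 4]

PUSH -6  [-6]
POP      []
PUSH -7  [-7]
PUSH -7  [-7, -7]
OVER     [-7, -7, -7]
POP      [-7, -7]
DUP      [-7, -7, -7]
SWAP     [-7, -7, -7]
PUSH 1   [-7, -7, -7, 1]
POP      [-7, -7, -7]
NEG      [-7, -7, 7]
ROT      [-7, 7, -7]
OVER     [-7, 7, -7, 7]
SUB      [-7, 7, -14]
ADD      [-7, -7]
DUP      [-7, -7, -7]
MOD      [-7, 0]
MUL      [0]
PUSH -4  [0, -4]
DUP      [0, -4, -4]
OVER     [0, -4, -4, -4]
NEG      [0, -4, -4, 4]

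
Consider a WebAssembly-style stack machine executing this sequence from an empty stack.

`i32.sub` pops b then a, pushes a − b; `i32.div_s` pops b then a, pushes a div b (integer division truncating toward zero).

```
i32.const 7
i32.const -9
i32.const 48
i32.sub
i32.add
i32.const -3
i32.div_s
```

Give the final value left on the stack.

i32.const 7   7
i32.const -9  7 -9
i32.const 48  7 -9 48
i32.sub       7 -57
i32.add       -50
i32.const -3  -50 -3
i32.div_s     16

16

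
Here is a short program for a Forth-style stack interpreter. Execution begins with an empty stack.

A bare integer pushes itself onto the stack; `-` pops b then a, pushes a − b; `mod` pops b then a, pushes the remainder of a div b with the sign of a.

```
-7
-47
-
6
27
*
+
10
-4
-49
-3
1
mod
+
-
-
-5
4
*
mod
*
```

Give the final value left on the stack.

-7   [-7]
-47  [-7, -47]
-    [40]
6    [40, 6]
27   [40, 6, 27]
*    [40, 162]
+    [202]
10   [202, 10]
-4   [202, 10, -4]
-49  [202, 10, -4, -49]
-3   [202, 10, -4, -49, -3]
1    [202, 10, -4, -49, -3, 1]
mod  [202, 10, -4, -49, 0]
+    [202, 10, -4, -49]
-    [202, 10, 45]
-    [202, -35]
-5   [202, -35, -5]
4    [202, -35, -5, 4]
*    [202, -35, -20]
mod  [202, -15]
*    [-3030]

-3030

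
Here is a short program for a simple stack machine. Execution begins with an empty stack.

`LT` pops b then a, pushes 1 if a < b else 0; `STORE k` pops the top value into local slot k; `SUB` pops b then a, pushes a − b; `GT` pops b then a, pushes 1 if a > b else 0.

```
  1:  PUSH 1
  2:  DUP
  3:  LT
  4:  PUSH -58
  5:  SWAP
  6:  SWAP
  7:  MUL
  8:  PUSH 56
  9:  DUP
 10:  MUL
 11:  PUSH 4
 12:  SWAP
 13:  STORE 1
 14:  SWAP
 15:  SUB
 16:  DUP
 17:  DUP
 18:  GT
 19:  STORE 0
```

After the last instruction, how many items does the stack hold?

1

PUSH 1    1
DUP       1 1
LT        0
PUSH -58  0 -58
SWAP      -58 0
SWAP      0 -58
MUL       0
PUSH 56   0 56
DUP       0 56 56
MUL       0 3136
PUSH 4    0 3136 4
SWAP      0 4 3136
STORE 1   0 4
SWAP      4 0
SUB       4
DUP       4 4
DUP       4 4 4
GT        4 0
STORE 0   4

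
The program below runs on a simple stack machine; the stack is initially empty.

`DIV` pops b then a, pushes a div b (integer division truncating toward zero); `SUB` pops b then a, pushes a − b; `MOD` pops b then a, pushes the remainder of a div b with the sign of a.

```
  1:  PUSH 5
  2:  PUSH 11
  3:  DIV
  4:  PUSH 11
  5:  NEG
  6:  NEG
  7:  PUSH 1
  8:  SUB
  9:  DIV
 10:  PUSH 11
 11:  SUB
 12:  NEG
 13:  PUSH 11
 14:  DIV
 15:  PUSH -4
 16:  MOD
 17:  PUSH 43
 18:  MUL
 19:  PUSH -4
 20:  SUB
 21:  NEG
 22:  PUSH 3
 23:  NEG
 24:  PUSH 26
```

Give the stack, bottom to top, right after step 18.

PUSH 5  -> [5]
PUSH 11 -> [5, 11]
DIV     -> [0]
PUSH 11 -> [0, 11]
NEG     -> [0, -11]
NEG     -> [0, 11]
PUSH 1  -> [0, 11, 1]
SUB     -> [0, 10]
DIV     -> [0]
PUSH 11 -> [0, 11]
SUB     -> [-11]
NEG     -> [11]
PUSH 11 -> [11, 11]
DIV     -> [1]
PUSH -4 -> [1, -4]
MOD     -> [1]
PUSH 43 -> [1, 43]
MUL     -> [43]

[43]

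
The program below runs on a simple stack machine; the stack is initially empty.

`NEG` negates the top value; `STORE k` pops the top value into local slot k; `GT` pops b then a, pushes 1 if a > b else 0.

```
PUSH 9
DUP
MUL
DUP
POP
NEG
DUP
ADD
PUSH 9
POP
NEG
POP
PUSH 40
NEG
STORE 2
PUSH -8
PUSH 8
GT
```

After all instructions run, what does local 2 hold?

-40

PUSH 9  : 9
DUP     : 9 9
MUL     : 81
DUP     : 81 81
POP     : 81
NEG     : -81
DUP     : -81 -81
ADD     : -162
PUSH 9  : -162 9
POP     : -162
NEG     : 162
POP     : (empty)
PUSH 40 : 40
NEG     : -40
STORE 2 : (empty)
PUSH -8 : -8
PUSH 8  : -8 8
GT      : 0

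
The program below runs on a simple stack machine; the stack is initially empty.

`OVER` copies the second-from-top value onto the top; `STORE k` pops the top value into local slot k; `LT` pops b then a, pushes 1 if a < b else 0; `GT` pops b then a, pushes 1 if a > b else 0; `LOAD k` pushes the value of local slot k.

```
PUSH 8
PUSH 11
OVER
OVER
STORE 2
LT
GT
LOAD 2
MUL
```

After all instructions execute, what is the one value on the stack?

PUSH 8   [8]
PUSH 11  [8, 11]
OVER     [8, 11, 8]
OVER     [8, 11, 8, 11]
STORE 2  [8, 11, 8]
LT       [8, 0]
GT       [1]
LOAD 2   [1, 11]
MUL      [11]

11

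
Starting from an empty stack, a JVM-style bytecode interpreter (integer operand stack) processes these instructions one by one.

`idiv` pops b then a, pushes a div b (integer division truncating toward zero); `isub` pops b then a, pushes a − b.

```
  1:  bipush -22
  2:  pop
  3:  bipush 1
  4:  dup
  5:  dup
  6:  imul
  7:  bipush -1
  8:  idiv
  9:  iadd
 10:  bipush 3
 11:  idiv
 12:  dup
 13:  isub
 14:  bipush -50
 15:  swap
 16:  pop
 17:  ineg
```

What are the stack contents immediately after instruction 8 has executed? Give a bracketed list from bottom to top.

bipush -22 -> -22
pop        -> (empty)
bipush 1   -> 1
dup        -> 1 1
dup        -> 1 1 1
imul       -> 1 1
bipush -1  -> 1 1 -1
idiv       -> 1 -1

[1, -1]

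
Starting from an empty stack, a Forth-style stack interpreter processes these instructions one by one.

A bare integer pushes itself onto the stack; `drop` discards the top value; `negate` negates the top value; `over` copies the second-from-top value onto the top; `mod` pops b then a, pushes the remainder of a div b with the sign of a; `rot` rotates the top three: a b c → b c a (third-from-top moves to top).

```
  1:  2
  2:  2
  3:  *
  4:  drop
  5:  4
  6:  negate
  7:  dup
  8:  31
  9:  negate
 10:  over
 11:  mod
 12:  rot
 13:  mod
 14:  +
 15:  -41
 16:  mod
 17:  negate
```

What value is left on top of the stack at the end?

2      : 2
2      : 2 2
*      : 4
drop   : (empty)
4      : 4
negate : -4
dup    : -4 -4
31     : -4 -4 31
negate : -4 -4 -31
over   : -4 -4 -31 -4
mod    : -4 -4 -3
rot    : -4 -3 -4
mod    : -4 -3
+      : -7
-41    : -7 -41
mod    : -7
negate : 7

7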